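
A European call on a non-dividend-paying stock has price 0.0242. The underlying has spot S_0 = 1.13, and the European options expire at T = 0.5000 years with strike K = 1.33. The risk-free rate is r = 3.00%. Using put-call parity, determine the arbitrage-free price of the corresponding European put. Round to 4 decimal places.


Answer: Put price = 0.2044

Derivation:
Put-call parity: C - P = S_0 * exp(-qT) - K * exp(-rT).
S_0 * exp(-qT) = 1.1300 * 1.00000000 = 1.13000000
K * exp(-rT) = 1.3300 * 0.98511194 = 1.31019888
P = C - S*exp(-qT) + K*exp(-rT)
P = 0.0242 - 1.13000000 + 1.31019888 = 0.2044


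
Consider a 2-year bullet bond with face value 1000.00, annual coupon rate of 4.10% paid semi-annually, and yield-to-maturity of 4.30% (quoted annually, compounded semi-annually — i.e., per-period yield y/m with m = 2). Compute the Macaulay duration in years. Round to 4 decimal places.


Answer: Macaulay duration = 1.9404 years

Derivation:
Coupon per period c = face * coupon_rate / m = 20.500000
Periods per year m = 2; per-period yield y/m = 0.021500
Number of cashflows N = 4
Cashflows (t years, CF_t, discount factor 1/(1+y/m)^(m*t), PV):
  t = 0.5000: CF_t = 20.500000, DF = 0.978953, PV = 20.068527
  t = 1.0000: CF_t = 20.500000, DF = 0.958348, PV = 19.646135
  t = 1.5000: CF_t = 20.500000, DF = 0.938177, PV = 19.232633
  t = 2.0000: CF_t = 1020.500000, DF = 0.918431, PV = 937.258797
Price P = sum_t PV_t = 996.206091
Macaulay numerator sum_t t * PV_t:
  t * PV_t at t = 0.5000: 10.034263
  t * PV_t at t = 1.0000: 19.646135
  t * PV_t at t = 1.5000: 28.848950
  t * PV_t at t = 2.0000: 1874.517593
Macaulay duration D = (sum_t t * PV_t) / P = 1933.046941 / 996.206091 = 1.940409


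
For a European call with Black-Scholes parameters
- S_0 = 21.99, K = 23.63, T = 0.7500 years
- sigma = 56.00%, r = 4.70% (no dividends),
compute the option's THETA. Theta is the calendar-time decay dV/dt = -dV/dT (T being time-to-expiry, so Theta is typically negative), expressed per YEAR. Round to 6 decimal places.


d1 = 0.1668556987; d2 = -0.3181185274
phi(d1) = 0.3934273138; exp(-qT) = 1.0000000000; exp(-rT) = 0.9653640451
Theta = -S*exp(-qT)*phi(d1)*sigma/(2*sqrt(T)) - r*K*exp(-rT)*N(d2) + q*S*exp(-qT)*N(d1)
N(d1) = 0.5662582042; N(d2) = 0.3751975151; sqrt(T) = 0.8660254038
Term 1 = -21.9900 * 1.0000000000 * 0.3934273138 * 0.5600 / (2 * 0.8660254038) = -2.7971588892
Term 2 = -0.0470 * 23.6300 * 0.9653640451 * 0.3751975151 = -0.4022653752
Term 3 = 0 (no dividend yield, q = 0)
Theta = -2.7971588892 + (-0.4022653752) + (0.0000000000) = -3.199424

Answer: Theta = -3.199424


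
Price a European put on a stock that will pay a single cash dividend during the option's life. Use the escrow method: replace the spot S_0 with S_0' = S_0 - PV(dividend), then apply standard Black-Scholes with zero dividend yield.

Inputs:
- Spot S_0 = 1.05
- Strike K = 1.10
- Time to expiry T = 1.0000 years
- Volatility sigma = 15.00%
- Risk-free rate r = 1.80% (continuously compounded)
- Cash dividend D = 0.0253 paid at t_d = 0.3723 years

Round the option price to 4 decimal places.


PV(D) = D * exp(-r * t_d) = 0.0253 * 0.99332100 = 0.02513102
S_0' = S_0 - PV(D) = 1.0500 - 0.02513102 = 1.02486898
d1 = (ln(S_0'/K) + (r + sigma^2/2)*T) / (sigma*sqrt(T)) = -0.27663601
d2 = d1 - sigma*sqrt(T) = -0.42663601
exp(-rT) = 0.98216103
N(-d1) = 0.60897019; N(-d2) = 0.66517777
P = K * exp(-rT) * N(-d2) - S_0' * N(-d1) = 1.1000 * 0.98216103 * 0.66517777 - 1.02486898 * 0.60897019 = 0.0945

Answer: Price = 0.0945


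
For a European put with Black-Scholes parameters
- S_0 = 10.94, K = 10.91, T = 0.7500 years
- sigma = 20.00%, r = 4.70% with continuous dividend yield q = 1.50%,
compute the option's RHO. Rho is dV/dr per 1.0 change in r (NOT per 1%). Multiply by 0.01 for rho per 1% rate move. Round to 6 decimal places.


Answer: Rho = -3.736003

Derivation:
d1 = 0.2410206269; d2 = 0.0678155462
phi(d1) = 0.3875214780; exp(-qT) = 0.9888130446; exp(-rT) = 0.9653640451
N(-d2) = 0.4729662341
Rho = -K*T*exp(-rT)*N(-d2) = -10.9100 * 0.7500 * 0.9653640451 * 0.4729662341 = -3.736003


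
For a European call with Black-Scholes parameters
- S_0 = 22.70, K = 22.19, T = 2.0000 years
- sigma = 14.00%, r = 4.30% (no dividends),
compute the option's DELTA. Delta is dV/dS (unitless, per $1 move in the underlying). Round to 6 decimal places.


d1 = 0.6481299721; d2 = 0.4501400734
phi(d1) = 0.3233646117; exp(-qT) = 1.0000000000; exp(-rT) = 0.9175942312
N(d1) = 0.7415495550
Delta = exp(-qT) * N(d1) = 1.0000000000 * 0.7415495550 = 0.741550

Answer: Delta = 0.741550


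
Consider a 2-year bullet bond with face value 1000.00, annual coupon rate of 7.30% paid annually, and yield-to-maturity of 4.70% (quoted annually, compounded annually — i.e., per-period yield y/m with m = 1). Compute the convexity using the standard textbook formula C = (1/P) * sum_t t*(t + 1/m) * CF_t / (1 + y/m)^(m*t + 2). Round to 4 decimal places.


Coupon per period c = face * coupon_rate / m = 73.000000
Periods per year m = 1; per-period yield y/m = 0.047000
Number of cashflows N = 2
Cashflows (t years, CF_t, discount factor 1/(1+y/m)^(m*t), PV):
  t = 1.0000: CF_t = 73.000000, DF = 0.955110, PV = 69.723018
  t = 2.0000: CF_t = 1073.000000, DF = 0.912235, PV = 978.827942
Price P = sum_t PV_t = 1048.550961
Convexity numerator sum_t t*(t + 1/m) * CF_t / (1+y/m)^(m*t + 2):
  t = 1.0000: term = 127.207527
  t = 2.0000: term = 5357.525485
Convexity = (1/P) * sum = 5484.733013 / 1048.550961 = 5.230774

Answer: Convexity = 5.2308


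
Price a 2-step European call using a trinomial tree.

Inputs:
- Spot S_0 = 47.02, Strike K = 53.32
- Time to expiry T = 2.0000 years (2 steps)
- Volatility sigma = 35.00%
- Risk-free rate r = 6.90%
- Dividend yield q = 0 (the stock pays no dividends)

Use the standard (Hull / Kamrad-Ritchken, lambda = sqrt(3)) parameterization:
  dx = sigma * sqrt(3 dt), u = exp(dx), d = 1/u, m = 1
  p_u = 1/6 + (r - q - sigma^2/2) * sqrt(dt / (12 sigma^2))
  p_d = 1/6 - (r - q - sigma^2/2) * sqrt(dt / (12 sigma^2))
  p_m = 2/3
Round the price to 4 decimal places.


Answer: Price = V(0,0) = 9.3437

Derivation:
dt = T/N = 1.000000; dx = sigma*sqrt(3*dt) = 0.606218
u = exp(dx) = 1.833484; d = 1/u = 0.545410
p_u = 0.173059, p_m = 0.666667, p_d = 0.160275
Discount per step: exp(-r*dt) = 0.933327
Stock lattice S(k, j) with j the centered position index:
  k=0: S(0,+0) = 47.0200
  k=1: S(1,-1) = 25.6452; S(1,+0) = 47.0200; S(1,+1) = 86.2104
  k=2: S(2,-2) = 13.9871; S(2,-1) = 25.6452; S(2,+0) = 47.0200; S(2,+1) = 86.2104; S(2,+2) = 158.0654
Terminal payoffs V(N, j) = max(S_T - K, 0):
  V(2,-2) = 0.000000; V(2,-1) = 0.000000; V(2,+0) = 0.000000; V(2,+1) = 32.890400; V(2,+2) = 104.745358
Backward induction: V(k, j) = exp(-r*dt) * [p_u * V(k+1, j+1) + p_m * V(k+1, j) + p_d * V(k+1, j-1)]
  V(1,-1) = exp(-r*dt) * [p_u*0.000000 + p_m*0.000000 + p_d*0.000000] = 0.000000
  V(1,+0) = exp(-r*dt) * [p_u*32.890400 + p_m*0.000000 + p_d*0.000000] = 5.312469
  V(1,+1) = exp(-r*dt) * [p_u*104.745358 + p_m*32.890400 + p_d*0.000000] = 37.383500
  V(0,+0) = exp(-r*dt) * [p_u*37.383500 + p_m*5.312469 + p_d*0.000000] = 9.343709


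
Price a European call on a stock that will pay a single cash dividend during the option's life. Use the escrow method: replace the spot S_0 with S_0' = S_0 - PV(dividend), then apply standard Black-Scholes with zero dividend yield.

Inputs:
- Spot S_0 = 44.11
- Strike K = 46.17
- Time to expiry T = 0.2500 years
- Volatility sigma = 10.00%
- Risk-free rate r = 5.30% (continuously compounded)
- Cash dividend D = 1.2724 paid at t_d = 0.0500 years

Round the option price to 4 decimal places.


Answer: Price = 0.1161

Derivation:
PV(D) = D * exp(-r * t_d) = 1.2724 * 0.99735351 = 1.26903260
S_0' = S_0 - PV(D) = 44.1100 - 1.26903260 = 42.84096740
d1 = (ln(S_0'/K) + (r + sigma^2/2)*T) / (sigma*sqrt(T)) = -1.20670819
d2 = d1 - sigma*sqrt(T) = -1.25670819
exp(-rT) = 0.98683739
N(d1) = 0.11377227; N(d2) = 0.10442966
C = S_0' * N(d1) - K * exp(-rT) * N(d2) = 42.84096740 * 0.11377227 - 46.1700 * 0.98683739 * 0.10442966 = 0.1161


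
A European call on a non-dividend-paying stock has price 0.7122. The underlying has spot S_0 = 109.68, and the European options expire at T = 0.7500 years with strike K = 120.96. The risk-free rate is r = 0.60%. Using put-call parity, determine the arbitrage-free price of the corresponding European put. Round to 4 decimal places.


Put-call parity: C - P = S_0 * exp(-qT) - K * exp(-rT).
S_0 * exp(-qT) = 109.6800 * 1.00000000 = 109.68000000
K * exp(-rT) = 120.9600 * 0.99551011 = 120.41690288
P = C - S*exp(-qT) + K*exp(-rT)
P = 0.7122 - 109.68000000 + 120.41690288 = 11.4491

Answer: Put price = 11.4491


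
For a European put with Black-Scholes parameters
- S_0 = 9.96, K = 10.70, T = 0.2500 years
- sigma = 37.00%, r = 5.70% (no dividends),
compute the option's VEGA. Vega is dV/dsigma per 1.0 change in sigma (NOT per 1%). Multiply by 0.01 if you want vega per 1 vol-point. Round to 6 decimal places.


Answer: Vega = 1.940139

Derivation:
d1 = -0.2178603777; d2 = -0.4028603777
phi(d1) = 0.3895862092; exp(-qT) = 1.0000000000; exp(-rT) = 0.9858510507
Vega = S * exp(-qT) * phi(d1) * sqrt(T) = 9.9600 * 1.0000000000 * 0.3895862092 * 0.5000000000 = 1.940139


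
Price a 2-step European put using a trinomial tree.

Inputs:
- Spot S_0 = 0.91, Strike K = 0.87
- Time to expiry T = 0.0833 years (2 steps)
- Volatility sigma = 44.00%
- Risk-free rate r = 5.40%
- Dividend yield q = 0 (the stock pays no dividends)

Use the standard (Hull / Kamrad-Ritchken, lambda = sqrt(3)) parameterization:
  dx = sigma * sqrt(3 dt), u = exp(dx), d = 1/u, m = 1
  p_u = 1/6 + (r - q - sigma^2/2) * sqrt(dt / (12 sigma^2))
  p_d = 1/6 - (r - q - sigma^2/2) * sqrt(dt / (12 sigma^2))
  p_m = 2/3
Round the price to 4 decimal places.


dt = T/N = 0.041650; dx = sigma*sqrt(3*dt) = 0.155532
u = exp(dx) = 1.168280; d = 1/u = 0.855959
p_u = 0.160936, p_m = 0.666667, p_d = 0.172397
Discount per step: exp(-r*dt) = 0.997753
Stock lattice S(k, j) with j the centered position index:
  k=0: S(0,+0) = 0.9100
  k=1: S(1,-1) = 0.7789; S(1,+0) = 0.9100; S(1,+1) = 1.0631
  k=2: S(2,-2) = 0.6667; S(2,-1) = 0.7789; S(2,+0) = 0.9100; S(2,+1) = 1.0631; S(2,+2) = 1.2420
Terminal payoffs V(N, j) = max(K - S_T, 0):
  V(2,-2) = 0.203274; V(2,-1) = 0.091077; V(2,+0) = 0.000000; V(2,+1) = 0.000000; V(2,+2) = 0.000000
Backward induction: V(k, j) = exp(-r*dt) * [p_u * V(k+1, j+1) + p_m * V(k+1, j) + p_d * V(k+1, j-1)]
  V(1,-1) = exp(-r*dt) * [p_u*0.000000 + p_m*0.091077 + p_d*0.203274] = 0.095547
  V(1,+0) = exp(-r*dt) * [p_u*0.000000 + p_m*0.000000 + p_d*0.091077] = 0.015666
  V(1,+1) = exp(-r*dt) * [p_u*0.000000 + p_m*0.000000 + p_d*0.000000] = 0.000000
  V(0,+0) = exp(-r*dt) * [p_u*0.000000 + p_m*0.015666 + p_d*0.095547] = 0.026856

Answer: Price = V(0,0) = 0.0269


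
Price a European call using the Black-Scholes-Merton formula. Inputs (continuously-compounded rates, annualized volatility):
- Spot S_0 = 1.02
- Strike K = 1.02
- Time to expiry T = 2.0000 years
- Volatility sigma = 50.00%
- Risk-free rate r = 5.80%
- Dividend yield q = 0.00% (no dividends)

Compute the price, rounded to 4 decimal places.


d1 = (ln(S/K) + (r - q + 0.5*sigma^2) * T) / (sigma * sqrt(T)) = 0.51760216
d2 = d1 - sigma * sqrt(T) = -0.18950462
exp(-rT) = 0.89047522; exp(-qT) = 1.00000000
C = S_0 * exp(-qT) * N(d1) - K * exp(-rT) * N(d2)
N(d1) = 0.69763206; N(d2) = 0.42484867
C = 1.0200 * 1.00000000 * 0.69763206 - 1.0200 * 0.89047522 * 0.42484867 = 0.3257

Answer: Price = 0.3257


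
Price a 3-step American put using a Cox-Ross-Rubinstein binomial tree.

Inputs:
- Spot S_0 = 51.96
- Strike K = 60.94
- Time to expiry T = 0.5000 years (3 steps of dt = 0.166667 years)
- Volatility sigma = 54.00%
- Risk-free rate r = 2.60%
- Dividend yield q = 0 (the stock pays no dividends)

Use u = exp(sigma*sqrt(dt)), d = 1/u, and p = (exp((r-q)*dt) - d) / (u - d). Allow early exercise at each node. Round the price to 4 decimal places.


dt = T/N = 0.166667
u = exp(sigma*sqrt(dt)) = 1.246643; d = 1/u = 0.802154
p = (exp((r-q)*dt) - d) / (u - d) = 0.454879
Discount per step: exp(-r*dt) = 0.995676
Stock lattice S(k, i) with i counting down-moves:
  k=0: S(0,0) = 51.9600
  k=1: S(1,0) = 64.7756; S(1,1) = 41.6799
  k=2: S(2,0) = 80.7520; S(2,1) = 51.9600; S(2,2) = 33.4338
  k=3: S(3,0) = 100.6689; S(3,1) = 64.7756; S(3,2) = 41.6799; S(3,3) = 26.8190
Terminal payoffs V(N, i) = max(K - S_T, 0):
  V(3,0) = 0.000000; V(3,1) = 0.000000; V(3,2) = 19.260053; V(3,3) = 34.120963
Backward induction: V(k, i) = exp(-r*dt) * [p * V(k+1, i) + (1-p) * V(k+1, i+1)]; then take max(V_cont, immediate exercise) for American.
  V(2,0) = exp(-r*dt) * [p*0.000000 + (1-p)*0.000000] = 0.000000; exercise = 0.000000; V(2,0) = max -> 0.000000
  V(2,1) = exp(-r*dt) * [p*0.000000 + (1-p)*19.260053] = 10.453666; exercise = 8.980000; V(2,1) = max -> 10.453666
  V(2,2) = exp(-r*dt) * [p*19.260053 + (1-p)*34.120963] = 27.242742; exercise = 27.506244; V(2,2) = max -> 27.506244
  V(1,0) = exp(-r*dt) * [p*0.000000 + (1-p)*10.453666] = 5.673875; exercise = 0.000000; V(1,0) = max -> 5.673875
  V(1,1) = exp(-r*dt) * [p*10.453666 + (1-p)*27.506244] = 19.663992; exercise = 19.260053; V(1,1) = max -> 19.663992
  V(0,0) = exp(-r*dt) * [p*5.673875 + (1-p)*19.663992] = 13.242675; exercise = 8.980000; V(0,0) = max -> 13.242675

Answer: Price = V(0,0) = 13.2427


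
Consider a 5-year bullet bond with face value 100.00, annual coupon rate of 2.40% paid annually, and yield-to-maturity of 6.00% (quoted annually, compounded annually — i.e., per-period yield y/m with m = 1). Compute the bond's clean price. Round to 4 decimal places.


Answer: Price = 84.8355

Derivation:
Coupon per period c = face * coupon_rate / m = 2.400000
Periods per year m = 1; per-period yield y/m = 0.060000
Number of cashflows N = 5
Cashflows (t years, CF_t, discount factor 1/(1+y/m)^(m*t), PV):
  t = 1.0000: CF_t = 2.400000, DF = 0.943396, PV = 2.264151
  t = 2.0000: CF_t = 2.400000, DF = 0.889996, PV = 2.135991
  t = 3.0000: CF_t = 2.400000, DF = 0.839619, PV = 2.015086
  t = 4.0000: CF_t = 2.400000, DF = 0.792094, PV = 1.901025
  t = 5.0000: CF_t = 102.400000, DF = 0.747258, PV = 76.519237
Price P = sum_t PV_t = 84.835490


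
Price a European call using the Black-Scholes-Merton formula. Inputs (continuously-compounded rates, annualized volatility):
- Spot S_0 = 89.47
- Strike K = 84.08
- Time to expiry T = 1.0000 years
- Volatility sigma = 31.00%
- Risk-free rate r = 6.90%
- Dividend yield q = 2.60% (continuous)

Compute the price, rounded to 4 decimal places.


Answer: Price = 15.1278

Derivation:
d1 = (ln(S/K) + (r - q + 0.5*sigma^2) * T) / (sigma * sqrt(T)) = 0.49414402
d2 = d1 - sigma * sqrt(T) = 0.18414402
exp(-rT) = 0.93332668; exp(-qT) = 0.97433509
C = S_0 * exp(-qT) * N(d1) - K * exp(-rT) * N(d2)
N(d1) = 0.68939777; N(d2) = 0.57304976
C = 89.4700 * 0.97433509 * 0.68939777 - 84.0800 * 0.93332668 * 0.57304976 = 15.1278


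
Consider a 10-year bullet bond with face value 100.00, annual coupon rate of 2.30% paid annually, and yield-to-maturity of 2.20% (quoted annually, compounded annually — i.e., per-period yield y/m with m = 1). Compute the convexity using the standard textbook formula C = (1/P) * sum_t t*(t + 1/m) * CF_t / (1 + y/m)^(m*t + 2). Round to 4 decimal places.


Coupon per period c = face * coupon_rate / m = 2.300000
Periods per year m = 1; per-period yield y/m = 0.022000
Number of cashflows N = 10
Cashflows (t years, CF_t, discount factor 1/(1+y/m)^(m*t), PV):
  t = 1.0000: CF_t = 2.300000, DF = 0.978474, PV = 2.250489
  t = 2.0000: CF_t = 2.300000, DF = 0.957411, PV = 2.202044
  t = 3.0000: CF_t = 2.300000, DF = 0.936801, PV = 2.154642
  t = 4.0000: CF_t = 2.300000, DF = 0.916635, PV = 2.108260
  t = 5.0000: CF_t = 2.300000, DF = 0.896903, PV = 2.062877
  t = 6.0000: CF_t = 2.300000, DF = 0.877596, PV = 2.018471
  t = 7.0000: CF_t = 2.300000, DF = 0.858704, PV = 1.975020
  t = 8.0000: CF_t = 2.300000, DF = 0.840220, PV = 1.932505
  t = 9.0000: CF_t = 2.300000, DF = 0.822133, PV = 1.890905
  t = 10.0000: CF_t = 102.300000, DF = 0.804435, PV = 82.293716
Price P = sum_t PV_t = 100.888931
Convexity numerator sum_t t*(t + 1/m) * CF_t / (1+y/m)^(m*t + 2):
  t = 1.0000: term = 4.309284
  t = 2.0000: term = 12.649562
  t = 3.0000: term = 24.754525
  t = 4.0000: term = 40.369415
  t = 5.0000: term = 59.250609
  t = 6.0000: term = 81.165218
  t = 7.0000: term = 105.890696
  t = 8.0000: term = 133.214462
  t = 9.0000: term = 162.933539
  t = 10.0000: term = 8666.775946
Convexity = (1/P) * sum = 9291.313257 / 100.888931 = 92.094476

Answer: Convexity = 92.0945


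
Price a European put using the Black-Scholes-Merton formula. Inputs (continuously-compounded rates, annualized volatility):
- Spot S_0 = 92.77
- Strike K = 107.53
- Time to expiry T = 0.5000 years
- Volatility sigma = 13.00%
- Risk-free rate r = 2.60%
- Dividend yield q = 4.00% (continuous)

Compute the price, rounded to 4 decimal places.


Answer: Price = 15.3804

Derivation:
d1 = (ln(S/K) + (r - q + 0.5*sigma^2) * T) / (sigma * sqrt(T)) = -1.63637092
d2 = d1 - sigma * sqrt(T) = -1.72829480
exp(-rT) = 0.98708414; exp(-qT) = 0.98019867
P = K * exp(-rT) * N(-d2) - S_0 * exp(-qT) * N(-d1)
N(-d1) = 0.94911901; N(-d2) = 0.95803231
P = 107.5300 * 0.98708414 * 0.95803231 - 92.7700 * 0.98019867 * 0.94911901 = 15.3804


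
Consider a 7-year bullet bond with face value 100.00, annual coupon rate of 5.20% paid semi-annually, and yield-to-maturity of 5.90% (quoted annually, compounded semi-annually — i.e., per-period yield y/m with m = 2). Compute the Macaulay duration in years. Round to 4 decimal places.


Coupon per period c = face * coupon_rate / m = 2.600000
Periods per year m = 2; per-period yield y/m = 0.029500
Number of cashflows N = 14
Cashflows (t years, CF_t, discount factor 1/(1+y/m)^(m*t), PV):
  t = 0.5000: CF_t = 2.600000, DF = 0.971345, PV = 2.525498
  t = 1.0000: CF_t = 2.600000, DF = 0.943512, PV = 2.453130
  t = 1.5000: CF_t = 2.600000, DF = 0.916476, PV = 2.382837
  t = 2.0000: CF_t = 2.600000, DF = 0.890214, PV = 2.314557
  t = 2.5000: CF_t = 2.600000, DF = 0.864706, PV = 2.248234
  t = 3.0000: CF_t = 2.600000, DF = 0.839928, PV = 2.183812
  t = 3.5000: CF_t = 2.600000, DF = 0.815860, PV = 2.121236
  t = 4.0000: CF_t = 2.600000, DF = 0.792482, PV = 2.060452
  t = 4.5000: CF_t = 2.600000, DF = 0.769773, PV = 2.001411
  t = 5.0000: CF_t = 2.600000, DF = 0.747716, PV = 1.944061
  t = 5.5000: CF_t = 2.600000, DF = 0.726290, PV = 1.888354
  t = 6.0000: CF_t = 2.600000, DF = 0.705479, PV = 1.834244
  t = 6.5000: CF_t = 2.600000, DF = 0.685263, PV = 1.781684
  t = 7.0000: CF_t = 102.600000, DF = 0.665627, PV = 68.293355
Price P = sum_t PV_t = 96.032866
Macaulay numerator sum_t t * PV_t:
  t * PV_t at t = 0.5000: 1.262749
  t * PV_t at t = 1.0000: 2.453130
  t * PV_t at t = 1.5000: 3.574255
  t * PV_t at t = 2.0000: 4.629115
  t * PV_t at t = 2.5000: 5.620586
  t * PV_t at t = 3.0000: 6.551436
  t * PV_t at t = 3.5000: 7.424324
  t * PV_t at t = 4.0000: 8.241809
  t * PV_t at t = 4.5000: 9.006348
  t * PV_t at t = 5.0000: 9.720304
  t * PV_t at t = 5.5000: 10.385949
  t * PV_t at t = 6.0000: 11.005465
  t * PV_t at t = 6.5000: 11.580949
  t * PV_t at t = 7.0000: 478.053484
Macaulay duration D = (sum_t t * PV_t) / P = 569.509902 / 96.032866 = 5.930365

Answer: Macaulay duration = 5.9304 years


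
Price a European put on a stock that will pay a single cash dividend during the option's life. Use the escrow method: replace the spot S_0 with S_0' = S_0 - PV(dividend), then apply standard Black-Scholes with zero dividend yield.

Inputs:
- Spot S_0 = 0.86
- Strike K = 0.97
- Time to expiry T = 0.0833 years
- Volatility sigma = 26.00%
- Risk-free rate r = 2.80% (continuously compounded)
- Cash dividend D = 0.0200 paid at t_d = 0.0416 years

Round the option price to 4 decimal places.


Answer: Price = 0.1285

Derivation:
PV(D) = D * exp(-r * t_d) = 0.0200 * 0.99883588 = 0.01997672
S_0' = S_0 - PV(D) = 0.8600 - 0.01997672 = 0.84002328
d1 = (ln(S_0'/K) + (r + sigma^2/2)*T) / (sigma*sqrt(T)) = -1.84858152
d2 = d1 - sigma*sqrt(T) = -1.92362204
exp(-rT) = 0.99767032
N(-d1) = 0.96774087; N(-d2) = 0.97279901
P = K * exp(-rT) * N(-d2) - S_0' * N(-d1) = 0.9700 * 0.99767032 * 0.97279901 - 0.84002328 * 0.96774087 = 0.1285


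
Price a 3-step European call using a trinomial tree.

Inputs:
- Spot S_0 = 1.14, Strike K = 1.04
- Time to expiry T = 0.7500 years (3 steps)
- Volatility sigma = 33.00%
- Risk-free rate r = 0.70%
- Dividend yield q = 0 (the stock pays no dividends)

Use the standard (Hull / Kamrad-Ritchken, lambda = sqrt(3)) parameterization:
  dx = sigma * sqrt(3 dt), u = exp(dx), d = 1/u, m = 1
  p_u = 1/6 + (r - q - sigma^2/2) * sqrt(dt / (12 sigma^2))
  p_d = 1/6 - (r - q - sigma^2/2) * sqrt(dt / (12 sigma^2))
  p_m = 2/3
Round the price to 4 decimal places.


dt = T/N = 0.250000; dx = sigma*sqrt(3*dt) = 0.285788
u = exp(dx) = 1.330811; d = 1/u = 0.751422
p_u = 0.145913, p_m = 0.666667, p_d = 0.187421
Discount per step: exp(-r*dt) = 0.998252
Stock lattice S(k, j) with j the centered position index:
  k=0: S(0,+0) = 1.1400
  k=1: S(1,-1) = 0.8566; S(1,+0) = 1.1400; S(1,+1) = 1.5171
  k=2: S(2,-2) = 0.6437; S(2,-1) = 0.8566; S(2,+0) = 1.1400; S(2,+1) = 1.5171; S(2,+2) = 2.0190
  k=3: S(3,-3) = 0.4837; S(3,-2) = 0.6437; S(3,-1) = 0.8566; S(3,+0) = 1.1400; S(3,+1) = 1.5171; S(3,+2) = 2.0190; S(3,+3) = 2.6869
Terminal payoffs V(N, j) = max(S_T - K, 0):
  V(3,-3) = 0.000000; V(3,-2) = 0.000000; V(3,-1) = 0.000000; V(3,+0) = 0.100000; V(3,+1) = 0.477124; V(3,+2) = 0.979005; V(3,+3) = 1.646914
Backward induction: V(k, j) = exp(-r*dt) * [p_u * V(k+1, j+1) + p_m * V(k+1, j) + p_d * V(k+1, j-1)]
  V(2,-2) = exp(-r*dt) * [p_u*0.000000 + p_m*0.000000 + p_d*0.000000] = 0.000000
  V(2,-1) = exp(-r*dt) * [p_u*0.100000 + p_m*0.000000 + p_d*0.000000] = 0.014566
  V(2,+0) = exp(-r*dt) * [p_u*0.477124 + p_m*0.100000 + p_d*0.000000] = 0.136047
  V(2,+1) = exp(-r*dt) * [p_u*0.979005 + p_m*0.477124 + p_d*0.100000] = 0.478836
  V(2,+2) = exp(-r*dt) * [p_u*1.646914 + p_m*0.979005 + p_d*0.477124] = 0.980681
  V(1,-1) = exp(-r*dt) * [p_u*0.136047 + p_m*0.014566 + p_d*0.000000] = 0.029510
  V(1,+0) = exp(-r*dt) * [p_u*0.478836 + p_m*0.136047 + p_d*0.014566] = 0.163010
  V(1,+1) = exp(-r*dt) * [p_u*0.980681 + p_m*0.478836 + p_d*0.136047] = 0.486963
  V(0,+0) = exp(-r*dt) * [p_u*0.486963 + p_m*0.163010 + p_d*0.029510] = 0.184934

Answer: Price = V(0,0) = 0.1849


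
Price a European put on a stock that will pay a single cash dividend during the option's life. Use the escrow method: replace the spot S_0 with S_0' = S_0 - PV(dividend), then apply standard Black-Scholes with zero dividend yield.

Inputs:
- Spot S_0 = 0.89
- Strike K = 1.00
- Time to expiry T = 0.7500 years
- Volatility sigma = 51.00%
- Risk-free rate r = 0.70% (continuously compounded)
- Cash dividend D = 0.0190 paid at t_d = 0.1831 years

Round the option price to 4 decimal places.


Answer: Price = 0.2321

Derivation:
PV(D) = D * exp(-r * t_d) = 0.0190 * 0.99871912 = 0.01897566
S_0' = S_0 - PV(D) = 0.8900 - 0.01897566 = 0.87102434
d1 = (ln(S_0'/K) + (r + sigma^2/2)*T) / (sigma*sqrt(T)) = -0.07991855
d2 = d1 - sigma*sqrt(T) = -0.52159150
exp(-rT) = 0.99476376
N(-d1) = 0.53184898; N(-d2) = 0.69902261
P = K * exp(-rT) * N(-d2) - S_0' * N(-d1) = 1.0000 * 0.99476376 * 0.69902261 - 0.87102434 * 0.53184898 = 0.2321


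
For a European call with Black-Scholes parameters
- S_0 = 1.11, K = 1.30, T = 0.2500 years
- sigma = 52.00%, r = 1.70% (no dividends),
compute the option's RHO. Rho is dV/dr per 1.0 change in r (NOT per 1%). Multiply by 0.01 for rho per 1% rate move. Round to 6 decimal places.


d1 = -0.4613624967; d2 = -0.7213624967
phi(d1) = 0.3586650946; exp(-qT) = 1.0000000000; exp(-rT) = 0.9957590185
N(d2) = 0.2353432573
Rho = K*T*exp(-rT)*N(d2) = 1.3000 * 0.2500 * 0.9957590185 * 0.2353432573 = 0.076162

Answer: Rho = 0.076162


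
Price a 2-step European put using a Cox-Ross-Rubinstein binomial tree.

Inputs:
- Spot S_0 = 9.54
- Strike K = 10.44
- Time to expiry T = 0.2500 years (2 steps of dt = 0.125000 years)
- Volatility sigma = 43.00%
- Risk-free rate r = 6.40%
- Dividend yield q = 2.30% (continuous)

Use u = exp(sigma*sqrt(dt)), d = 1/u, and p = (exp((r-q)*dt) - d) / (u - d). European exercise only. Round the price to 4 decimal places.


Answer: Price = V(0,0) = 1.3510

Derivation:
dt = T/N = 0.125000
u = exp(sigma*sqrt(dt)) = 1.164193; d = 1/u = 0.858964
p = (exp((r-q)*dt) - d) / (u - d) = 0.478900
Discount per step: exp(-r*dt) = 0.992032
Stock lattice S(k, i) with i counting down-moves:
  k=0: S(0,0) = 9.5400
  k=1: S(1,0) = 11.1064; S(1,1) = 8.1945
  k=2: S(2,0) = 12.9300; S(2,1) = 9.5400; S(2,2) = 7.0388
Terminal payoffs V(N, i) = max(K - S_T, 0):
  V(2,0) = 0.000000; V(2,1) = 0.900000; V(2,2) = 3.401201
Backward induction: V(k, i) = exp(-r*dt) * [p * V(k+1, i) + (1-p) * V(k+1, i+1)].
  V(1,0) = exp(-r*dt) * [p*0.000000 + (1-p)*0.900000] = 0.465253
  V(1,1) = exp(-r*dt) * [p*0.900000 + (1-p)*3.401201] = 2.185820
  V(0,0) = exp(-r*dt) * [p*0.465253 + (1-p)*2.185820] = 1.350989


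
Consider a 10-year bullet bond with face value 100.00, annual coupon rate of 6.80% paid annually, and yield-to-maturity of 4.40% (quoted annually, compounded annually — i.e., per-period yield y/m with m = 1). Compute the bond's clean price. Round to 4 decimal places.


Answer: Price = 119.0842

Derivation:
Coupon per period c = face * coupon_rate / m = 6.800000
Periods per year m = 1; per-period yield y/m = 0.044000
Number of cashflows N = 10
Cashflows (t years, CF_t, discount factor 1/(1+y/m)^(m*t), PV):
  t = 1.0000: CF_t = 6.800000, DF = 0.957854, PV = 6.513410
  t = 2.0000: CF_t = 6.800000, DF = 0.917485, PV = 6.238898
  t = 3.0000: CF_t = 6.800000, DF = 0.878817, PV = 5.975956
  t = 4.0000: CF_t = 6.800000, DF = 0.841779, PV = 5.724096
  t = 5.0000: CF_t = 6.800000, DF = 0.806302, PV = 5.482851
  t = 6.0000: CF_t = 6.800000, DF = 0.772320, PV = 5.251773
  t = 7.0000: CF_t = 6.800000, DF = 0.739770, PV = 5.030434
  t = 8.0000: CF_t = 6.800000, DF = 0.708592, PV = 4.818423
  t = 9.0000: CF_t = 6.800000, DF = 0.678728, PV = 4.615348
  t = 10.0000: CF_t = 106.800000, DF = 0.650122, PV = 69.433054
Price P = sum_t PV_t = 119.084242


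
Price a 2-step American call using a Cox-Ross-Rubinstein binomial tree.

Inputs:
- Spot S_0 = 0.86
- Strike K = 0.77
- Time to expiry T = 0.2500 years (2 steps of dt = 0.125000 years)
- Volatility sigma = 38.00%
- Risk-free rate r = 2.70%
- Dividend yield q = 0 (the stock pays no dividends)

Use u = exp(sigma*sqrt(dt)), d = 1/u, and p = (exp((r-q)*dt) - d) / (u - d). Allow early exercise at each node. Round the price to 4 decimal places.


Answer: Price = V(0,0) = 0.1255

Derivation:
dt = T/N = 0.125000
u = exp(sigma*sqrt(dt)) = 1.143793; d = 1/u = 0.874284
p = (exp((r-q)*dt) - d) / (u - d) = 0.479007
Discount per step: exp(-r*dt) = 0.996631
Stock lattice S(k, i) with i counting down-moves:
  k=0: S(0,0) = 0.8600
  k=1: S(1,0) = 0.9837; S(1,1) = 0.7519
  k=2: S(2,0) = 1.1251; S(2,1) = 0.8600; S(2,2) = 0.6574
Terminal payoffs V(N, i) = max(S_T - K, 0):
  V(2,0) = 0.355106; V(2,1) = 0.090000; V(2,2) = 0.000000
Backward induction: V(k, i) = exp(-r*dt) * [p * V(k+1, i) + (1-p) * V(k+1, i+1)]; then take max(V_cont, immediate exercise) for American.
  V(1,0) = exp(-r*dt) * [p*0.355106 + (1-p)*0.090000] = 0.216257; exercise = 0.213662; V(1,0) = max -> 0.216257
  V(1,1) = exp(-r*dt) * [p*0.090000 + (1-p)*0.000000] = 0.042965; exercise = 0.000000; V(1,1) = max -> 0.042965
  V(0,0) = exp(-r*dt) * [p*0.216257 + (1-p)*0.042965] = 0.125549; exercise = 0.090000; V(0,0) = max -> 0.125549


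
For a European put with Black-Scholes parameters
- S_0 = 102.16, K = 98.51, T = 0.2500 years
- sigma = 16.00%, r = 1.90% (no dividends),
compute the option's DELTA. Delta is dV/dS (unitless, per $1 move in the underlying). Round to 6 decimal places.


d1 = 0.5541518232; d2 = 0.4741518232
phi(d1) = 0.3421586862; exp(-qT) = 1.0000000000; exp(-rT) = 0.9952612634
N(-d1) = 0.2897374731
Delta = -exp(-qT) * N(-d1) = -1.0000000000 * 0.2897374731 = -0.289737

Answer: Delta = -0.289737


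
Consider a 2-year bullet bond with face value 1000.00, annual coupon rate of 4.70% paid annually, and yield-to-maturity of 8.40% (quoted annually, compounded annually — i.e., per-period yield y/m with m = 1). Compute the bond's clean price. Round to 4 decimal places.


Coupon per period c = face * coupon_rate / m = 47.000000
Periods per year m = 1; per-period yield y/m = 0.084000
Number of cashflows N = 2
Cashflows (t years, CF_t, discount factor 1/(1+y/m)^(m*t), PV):
  t = 1.0000: CF_t = 47.000000, DF = 0.922509, PV = 43.357934
  t = 2.0000: CF_t = 1047.000000, DF = 0.851023, PV = 891.021364
Price P = sum_t PV_t = 934.379298

Answer: Price = 934.3793


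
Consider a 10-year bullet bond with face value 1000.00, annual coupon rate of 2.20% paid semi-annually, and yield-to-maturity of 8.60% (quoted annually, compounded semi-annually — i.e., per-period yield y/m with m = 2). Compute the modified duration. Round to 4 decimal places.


Coupon per period c = face * coupon_rate / m = 11.000000
Periods per year m = 2; per-period yield y/m = 0.043000
Number of cashflows N = 20
Cashflows (t years, CF_t, discount factor 1/(1+y/m)^(m*t), PV):
  t = 0.5000: CF_t = 11.000000, DF = 0.958773, PV = 10.546500
  t = 1.0000: CF_t = 11.000000, DF = 0.919245, PV = 10.111697
  t = 1.5000: CF_t = 11.000000, DF = 0.881347, PV = 9.694820
  t = 2.0000: CF_t = 11.000000, DF = 0.845012, PV = 9.295130
  t = 2.5000: CF_t = 11.000000, DF = 0.810174, PV = 8.911917
  t = 3.0000: CF_t = 11.000000, DF = 0.776773, PV = 8.544504
  t = 3.5000: CF_t = 11.000000, DF = 0.744749, PV = 8.192237
  t = 4.0000: CF_t = 11.000000, DF = 0.714045, PV = 7.854494
  t = 4.5000: CF_t = 11.000000, DF = 0.684607, PV = 7.530675
  t = 5.0000: CF_t = 11.000000, DF = 0.656382, PV = 7.220206
  t = 5.5000: CF_t = 11.000000, DF = 0.629322, PV = 6.922537
  t = 6.0000: CF_t = 11.000000, DF = 0.603376, PV = 6.637140
  t = 6.5000: CF_t = 11.000000, DF = 0.578501, PV = 6.363509
  t = 7.0000: CF_t = 11.000000, DF = 0.554651, PV = 6.101159
  t = 7.5000: CF_t = 11.000000, DF = 0.531784, PV = 5.849625
  t = 8.0000: CF_t = 11.000000, DF = 0.509860, PV = 5.608462
  t = 8.5000: CF_t = 11.000000, DF = 0.488840, PV = 5.377240
  t = 9.0000: CF_t = 11.000000, DF = 0.468687, PV = 5.155552
  t = 9.5000: CF_t = 11.000000, DF = 0.449364, PV = 4.943002
  t = 10.0000: CF_t = 1011.000000, DF = 0.430838, PV = 435.577048
Price P = sum_t PV_t = 576.437456
First compute Macaulay numerator sum_t t * PV_t:
  t * PV_t at t = 0.5000: 5.273250
  t * PV_t at t = 1.0000: 10.111697
  t * PV_t at t = 1.5000: 14.542230
  t * PV_t at t = 2.0000: 18.590259
  t * PV_t at t = 2.5000: 22.279793
  t * PV_t at t = 3.0000: 25.633511
  t * PV_t at t = 3.5000: 28.672831
  t * PV_t at t = 4.0000: 31.417976
  t * PV_t at t = 4.5000: 33.888038
  t * PV_t at t = 5.0000: 36.101031
  t * PV_t at t = 5.5000: 38.073954
  t * PV_t at t = 6.0000: 39.822841
  t * PV_t at t = 6.5000: 41.362810
  t * PV_t at t = 7.0000: 42.708115
  t * PV_t at t = 7.5000: 43.872191
  t * PV_t at t = 8.0000: 44.867693
  t * PV_t at t = 8.5000: 45.706542
  t * PV_t at t = 9.0000: 46.399964
  t * PV_t at t = 9.5000: 46.958523
  t * PV_t at t = 10.0000: 4355.770478
Macaulay duration D = 4972.053728 / 576.437456 = 8.625487
Modified duration = D / (1 + y/m) = 8.625487 / (1 + 0.043000) = 8.269882

Answer: Modified duration = 8.2699


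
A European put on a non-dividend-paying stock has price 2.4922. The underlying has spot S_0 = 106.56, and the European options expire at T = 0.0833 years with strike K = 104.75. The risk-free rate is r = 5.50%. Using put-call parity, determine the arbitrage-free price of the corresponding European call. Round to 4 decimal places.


Put-call parity: C - P = S_0 * exp(-qT) - K * exp(-rT).
S_0 * exp(-qT) = 106.5600 * 1.00000000 = 106.56000000
K * exp(-rT) = 104.7500 * 0.99542898 = 104.27118556
C = P + S*exp(-qT) - K*exp(-rT)
C = 2.4922 + 106.56000000 - 104.27118556 = 4.7810

Answer: Call price = 4.7810


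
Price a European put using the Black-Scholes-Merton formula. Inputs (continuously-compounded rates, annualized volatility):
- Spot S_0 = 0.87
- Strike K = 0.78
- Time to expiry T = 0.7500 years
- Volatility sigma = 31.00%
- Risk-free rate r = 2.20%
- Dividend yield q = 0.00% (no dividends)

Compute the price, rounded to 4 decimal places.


Answer: Price = 0.0454

Derivation:
d1 = (ln(S/K) + (r - q + 0.5*sigma^2) * T) / (sigma * sqrt(T)) = 0.60244374
d2 = d1 - sigma * sqrt(T) = 0.33397587
exp(-rT) = 0.98363538; exp(-qT) = 1.00000000
P = K * exp(-rT) * N(-d2) - S_0 * exp(-qT) * N(-d1)
N(-d1) = 0.27343940; N(-d2) = 0.36919888
P = 0.7800 * 0.98363538 * 0.36919888 - 0.8700 * 1.00000000 * 0.27343940 = 0.0454


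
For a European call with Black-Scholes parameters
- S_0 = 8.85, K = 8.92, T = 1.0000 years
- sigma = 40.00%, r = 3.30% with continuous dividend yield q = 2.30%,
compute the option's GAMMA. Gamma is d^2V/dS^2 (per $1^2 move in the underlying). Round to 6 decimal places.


d1 = 0.2053037811; d2 = -0.1946962189
phi(d1) = 0.3906226188; exp(-qT) = 0.9772624838; exp(-rT) = 0.9675385596
Gamma = exp(-qT) * phi(d1) / (S * sigma * sqrt(T)) = 0.9772624838 * 0.3906226188 / (8.8500 * 0.4000 * 1.0000000000) = 0.107836

Answer: Gamma = 0.107836


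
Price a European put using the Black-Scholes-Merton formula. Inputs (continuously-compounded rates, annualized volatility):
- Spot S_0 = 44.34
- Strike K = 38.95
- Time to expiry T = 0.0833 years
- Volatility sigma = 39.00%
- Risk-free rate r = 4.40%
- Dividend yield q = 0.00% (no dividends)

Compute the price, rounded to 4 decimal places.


Answer: Price = 0.2704

Derivation:
d1 = (ln(S/K) + (r - q + 0.5*sigma^2) * T) / (sigma * sqrt(T)) = 1.24029518
d2 = d1 - sigma * sqrt(T) = 1.12773439
exp(-rT) = 0.99634151; exp(-qT) = 1.00000000
P = K * exp(-rT) * N(-d2) - S_0 * exp(-qT) * N(-d1)
N(-d1) = 0.10743312; N(-d2) = 0.12971605
P = 38.9500 * 0.99634151 * 0.12971605 - 44.3400 * 1.00000000 * 0.10743312 = 0.2704


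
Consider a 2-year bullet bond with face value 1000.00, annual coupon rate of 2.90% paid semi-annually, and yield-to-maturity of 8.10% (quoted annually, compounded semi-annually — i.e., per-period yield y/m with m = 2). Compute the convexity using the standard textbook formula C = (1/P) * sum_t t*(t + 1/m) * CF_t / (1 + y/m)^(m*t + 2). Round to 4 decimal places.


Coupon per period c = face * coupon_rate / m = 14.500000
Periods per year m = 2; per-period yield y/m = 0.040500
Number of cashflows N = 4
Cashflows (t years, CF_t, discount factor 1/(1+y/m)^(m*t), PV):
  t = 0.5000: CF_t = 14.500000, DF = 0.961076, PV = 13.935608
  t = 1.0000: CF_t = 14.500000, DF = 0.923668, PV = 13.393184
  t = 1.5000: CF_t = 14.500000, DF = 0.887715, PV = 12.871873
  t = 2.0000: CF_t = 1014.500000, DF = 0.853162, PV = 865.533164
Price P = sum_t PV_t = 905.733829
Convexity numerator sum_t t*(t + 1/m) * CF_t / (1+y/m)^(m*t + 2):
  t = 0.5000: term = 6.435937
  t = 1.0000: term = 18.556280
  t = 1.5000: term = 35.668006
  t = 2.0000: term = 3997.325816
Convexity = (1/P) * sum = 4057.986039 / 905.733829 = 4.480330

Answer: Convexity = 4.4803


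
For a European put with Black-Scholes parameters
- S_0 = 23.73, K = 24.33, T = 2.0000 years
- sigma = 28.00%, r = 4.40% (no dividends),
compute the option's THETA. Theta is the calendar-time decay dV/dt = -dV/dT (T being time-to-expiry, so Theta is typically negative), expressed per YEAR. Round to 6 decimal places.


Answer: Theta = -0.373919

Derivation:
d1 = 0.3571644679; d2 = -0.0388153296
phi(d1) = 0.3742909803; exp(-qT) = 1.0000000000; exp(-rT) = 0.9157608767
Theta = -S*exp(-qT)*phi(d1)*sigma/(2*sqrt(T)) + r*K*exp(-rT)*N(-d2) - q*S*exp(-qT)*N(-d1)
N(-d1) = 0.3604843422; N(-d2) = 0.5154811886; sqrt(T) = 1.4142135624
Term 1 = -23.7300 * 1.0000000000 * 0.3742909803 * 0.2800 / (2 * 1.4142135624) = -0.8792657119
Term 2 = 0.0440 * 24.3300 * 0.9157608767 * 0.5154811886 = 0.5053470005
Term 3 = 0 (no dividend yield, q = 0)
Theta = -0.8792657119 + (0.5053470005) + (0.0000000000) = -0.373919


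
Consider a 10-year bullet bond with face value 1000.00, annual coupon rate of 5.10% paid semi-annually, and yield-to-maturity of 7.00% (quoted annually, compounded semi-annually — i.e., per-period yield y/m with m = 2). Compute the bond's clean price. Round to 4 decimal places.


Coupon per period c = face * coupon_rate / m = 25.500000
Periods per year m = 2; per-period yield y/m = 0.035000
Number of cashflows N = 20
Cashflows (t years, CF_t, discount factor 1/(1+y/m)^(m*t), PV):
  t = 0.5000: CF_t = 25.500000, DF = 0.966184, PV = 24.637681
  t = 1.0000: CF_t = 25.500000, DF = 0.933511, PV = 23.804523
  t = 1.5000: CF_t = 25.500000, DF = 0.901943, PV = 22.999539
  t = 2.0000: CF_t = 25.500000, DF = 0.871442, PV = 22.221777
  t = 2.5000: CF_t = 25.500000, DF = 0.841973, PV = 21.470316
  t = 3.0000: CF_t = 25.500000, DF = 0.813501, PV = 20.744266
  t = 3.5000: CF_t = 25.500000, DF = 0.785991, PV = 20.042769
  t = 4.0000: CF_t = 25.500000, DF = 0.759412, PV = 19.364995
  t = 4.5000: CF_t = 25.500000, DF = 0.733731, PV = 18.710140
  t = 5.0000: CF_t = 25.500000, DF = 0.708919, PV = 18.077430
  t = 5.5000: CF_t = 25.500000, DF = 0.684946, PV = 17.466116
  t = 6.0000: CF_t = 25.500000, DF = 0.661783, PV = 16.875474
  t = 6.5000: CF_t = 25.500000, DF = 0.639404, PV = 16.304806
  t = 7.0000: CF_t = 25.500000, DF = 0.617782, PV = 15.753436
  t = 7.5000: CF_t = 25.500000, DF = 0.596891, PV = 15.220711
  t = 8.0000: CF_t = 25.500000, DF = 0.576706, PV = 14.706001
  t = 8.5000: CF_t = 25.500000, DF = 0.557204, PV = 14.208696
  t = 9.0000: CF_t = 25.500000, DF = 0.538361, PV = 13.728209
  t = 9.5000: CF_t = 25.500000, DF = 0.520156, PV = 13.263970
  t = 10.0000: CF_t = 1025.500000, DF = 0.502566, PV = 515.381314
Price P = sum_t PV_t = 864.982169

Answer: Price = 864.9822


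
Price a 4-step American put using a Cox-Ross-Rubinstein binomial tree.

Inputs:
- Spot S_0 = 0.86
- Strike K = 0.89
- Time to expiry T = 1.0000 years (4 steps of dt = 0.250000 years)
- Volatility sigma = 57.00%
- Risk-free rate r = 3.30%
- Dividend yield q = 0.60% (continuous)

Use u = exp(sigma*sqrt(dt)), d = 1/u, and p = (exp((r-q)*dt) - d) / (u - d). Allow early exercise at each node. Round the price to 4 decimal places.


Answer: Price = V(0,0) = 0.1948

Derivation:
dt = T/N = 0.250000
u = exp(sigma*sqrt(dt)) = 1.329762; d = 1/u = 0.752014
p = (exp((r-q)*dt) - d) / (u - d) = 0.440951
Discount per step: exp(-r*dt) = 0.991784
Stock lattice S(k, i) with i counting down-moves:
  k=0: S(0,0) = 0.8600
  k=1: S(1,0) = 1.1436; S(1,1) = 0.6467
  k=2: S(2,0) = 1.5207; S(2,1) = 0.8600; S(2,2) = 0.4864
  k=3: S(3,0) = 2.0222; S(3,1) = 1.1436; S(3,2) = 0.6467; S(3,3) = 0.3657
  k=4: S(4,0) = 2.6890; S(4,1) = 1.5207; S(4,2) = 0.8600; S(4,3) = 0.4864; S(4,4) = 0.2750
Terminal payoffs V(N, i) = max(K - S_T, 0):
  V(4,0) = 0.000000; V(4,1) = 0.000000; V(4,2) = 0.030000; V(4,3) = 0.403648; V(4,4) = 0.614956
Backward induction: V(k, i) = exp(-r*dt) * [p * V(k+1, i) + (1-p) * V(k+1, i+1)]; then take max(V_cont, immediate exercise) for American.
  V(3,0) = exp(-r*dt) * [p*0.000000 + (1-p)*0.000000] = 0.000000; exercise = 0.000000; V(3,0) = max -> 0.000000
  V(3,1) = exp(-r*dt) * [p*0.000000 + (1-p)*0.030000] = 0.016634; exercise = 0.000000; V(3,1) = max -> 0.016634
  V(3,2) = exp(-r*dt) * [p*0.030000 + (1-p)*0.403648] = 0.236925; exercise = 0.243268; V(3,2) = max -> 0.243268
  V(3,3) = exp(-r*dt) * [p*0.403648 + (1-p)*0.614956] = 0.517492; exercise = 0.524256; V(3,3) = max -> 0.524256
  V(2,0) = exp(-r*dt) * [p*0.000000 + (1-p)*0.016634] = 0.009223; exercise = 0.000000; V(2,0) = max -> 0.009223
  V(2,1) = exp(-r*dt) * [p*0.016634 + (1-p)*0.243268] = 0.142156; exercise = 0.030000; V(2,1) = max -> 0.142156
  V(2,2) = exp(-r*dt) * [p*0.243268 + (1-p)*0.524256] = 0.397065; exercise = 0.403648; V(2,2) = max -> 0.403648
  V(1,0) = exp(-r*dt) * [p*0.009223 + (1-p)*0.142156] = 0.082852; exercise = 0.000000; V(1,0) = max -> 0.082852
  V(1,1) = exp(-r*dt) * [p*0.142156 + (1-p)*0.403648] = 0.285974; exercise = 0.243268; V(1,1) = max -> 0.285974
  V(0,0) = exp(-r*dt) * [p*0.082852 + (1-p)*0.285974] = 0.194793; exercise = 0.030000; V(0,0) = max -> 0.194793


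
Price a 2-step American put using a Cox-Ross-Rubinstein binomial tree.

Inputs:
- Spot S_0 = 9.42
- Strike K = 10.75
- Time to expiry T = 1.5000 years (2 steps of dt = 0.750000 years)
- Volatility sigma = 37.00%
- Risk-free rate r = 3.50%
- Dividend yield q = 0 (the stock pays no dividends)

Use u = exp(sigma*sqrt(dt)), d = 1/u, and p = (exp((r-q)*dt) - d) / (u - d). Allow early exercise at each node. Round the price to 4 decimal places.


Answer: Price = V(0,0) = 2.3665

Derivation:
dt = T/N = 0.750000
u = exp(sigma*sqrt(dt)) = 1.377719; d = 1/u = 0.725837
p = (exp((r-q)*dt) - d) / (u - d) = 0.461372
Discount per step: exp(-r*dt) = 0.974092
Stock lattice S(k, i) with i counting down-moves:
  k=0: S(0,0) = 9.4200
  k=1: S(1,0) = 12.9781; S(1,1) = 6.8374
  k=2: S(2,0) = 17.8802; S(2,1) = 9.4200; S(2,2) = 4.9628
Terminal payoffs V(N, i) = max(K - S_T, 0):
  V(2,0) = 0.000000; V(2,1) = 1.330000; V(2,2) = 5.787169
Backward induction: V(k, i) = exp(-r*dt) * [p * V(k+1, i) + (1-p) * V(k+1, i+1)]; then take max(V_cont, immediate exercise) for American.
  V(1,0) = exp(-r*dt) * [p*0.000000 + (1-p)*1.330000] = 0.697815; exercise = 0.000000; V(1,0) = max -> 0.697815
  V(1,1) = exp(-r*dt) * [p*1.330000 + (1-p)*5.787169] = 3.634097; exercise = 3.912613; V(1,1) = max -> 3.912613
  V(0,0) = exp(-r*dt) * [p*0.697815 + (1-p)*3.912613] = 2.366452; exercise = 1.330000; V(0,0) = max -> 2.366452
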